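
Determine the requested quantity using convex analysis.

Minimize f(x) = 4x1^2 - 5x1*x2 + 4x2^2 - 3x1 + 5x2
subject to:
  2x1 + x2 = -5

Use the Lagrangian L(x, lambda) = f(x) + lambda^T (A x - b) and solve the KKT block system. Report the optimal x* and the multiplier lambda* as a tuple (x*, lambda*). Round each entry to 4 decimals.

Form the Lagrangian:
  L(x, lambda) = (1/2) x^T Q x + c^T x + lambda^T (A x - b)
Stationarity (grad_x L = 0): Q x + c + A^T lambda = 0.
Primal feasibility: A x = b.

This gives the KKT block system:
  [ Q   A^T ] [ x     ]   [-c ]
  [ A    0  ] [ lambda ] = [ b ]

Solving the linear system:
  x*      = (-1.5333, -1.9333)
  lambda* = (2.8)
  f(x*)   = 4.4667

x* = (-1.5333, -1.9333), lambda* = (2.8)


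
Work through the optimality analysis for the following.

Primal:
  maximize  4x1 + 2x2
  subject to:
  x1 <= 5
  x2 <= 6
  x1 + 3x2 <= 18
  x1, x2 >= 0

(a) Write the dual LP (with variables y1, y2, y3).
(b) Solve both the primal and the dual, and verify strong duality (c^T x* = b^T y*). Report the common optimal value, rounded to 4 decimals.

The standard primal-dual pair for 'max c^T x s.t. A x <= b, x >= 0' is:
  Dual:  min b^T y  s.t.  A^T y >= c,  y >= 0.

So the dual LP is:
  minimize  5y1 + 6y2 + 18y3
  subject to:
    y1 + y3 >= 4
    y2 + 3y3 >= 2
    y1, y2, y3 >= 0

Solving the primal: x* = (5, 4.3333).
  primal value c^T x* = 28.6667.
Solving the dual: y* = (3.3333, 0, 0.6667).
  dual value b^T y* = 28.6667.
Strong duality: c^T x* = b^T y*. Confirmed.

28.6667


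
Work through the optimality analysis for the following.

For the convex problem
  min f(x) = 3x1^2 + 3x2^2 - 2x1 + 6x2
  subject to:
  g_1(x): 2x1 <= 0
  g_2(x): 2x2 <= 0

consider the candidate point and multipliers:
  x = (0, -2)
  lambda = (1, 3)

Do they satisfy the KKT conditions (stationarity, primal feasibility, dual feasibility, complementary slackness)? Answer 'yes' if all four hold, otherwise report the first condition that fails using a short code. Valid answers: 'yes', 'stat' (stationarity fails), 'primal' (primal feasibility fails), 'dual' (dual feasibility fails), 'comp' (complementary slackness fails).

Gradient of f: grad f(x) = Q x + c = (-2, -6)
Constraint values g_i(x) = a_i^T x - b_i:
  g_1((0, -2)) = 0
  g_2((0, -2)) = -4
Stationarity residual: grad f(x) + sum_i lambda_i a_i = (0, 0)
  -> stationarity OK
Primal feasibility (all g_i <= 0): OK
Dual feasibility (all lambda_i >= 0): OK
Complementary slackness (lambda_i * g_i(x) = 0 for all i): FAILS

Verdict: the first failing condition is complementary_slackness -> comp.

comp


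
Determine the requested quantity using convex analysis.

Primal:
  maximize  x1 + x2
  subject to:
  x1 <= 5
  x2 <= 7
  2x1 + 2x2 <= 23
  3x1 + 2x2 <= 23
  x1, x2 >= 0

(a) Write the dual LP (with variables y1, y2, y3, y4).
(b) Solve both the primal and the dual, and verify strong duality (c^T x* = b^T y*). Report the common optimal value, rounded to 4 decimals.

The standard primal-dual pair for 'max c^T x s.t. A x <= b, x >= 0' is:
  Dual:  min b^T y  s.t.  A^T y >= c,  y >= 0.

So the dual LP is:
  minimize  5y1 + 7y2 + 23y3 + 23y4
  subject to:
    y1 + 2y3 + 3y4 >= 1
    y2 + 2y3 + 2y4 >= 1
    y1, y2, y3, y4 >= 0

Solving the primal: x* = (3, 7).
  primal value c^T x* = 10.
Solving the dual: y* = (0, 0.3333, 0, 0.3333).
  dual value b^T y* = 10.
Strong duality: c^T x* = b^T y*. Confirmed.

10


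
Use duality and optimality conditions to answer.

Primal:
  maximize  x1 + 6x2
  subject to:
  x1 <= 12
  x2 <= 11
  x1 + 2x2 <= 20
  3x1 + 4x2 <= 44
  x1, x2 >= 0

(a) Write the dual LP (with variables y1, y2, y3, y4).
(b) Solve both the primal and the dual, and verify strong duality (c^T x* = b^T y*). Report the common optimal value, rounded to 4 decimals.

The standard primal-dual pair for 'max c^T x s.t. A x <= b, x >= 0' is:
  Dual:  min b^T y  s.t.  A^T y >= c,  y >= 0.

So the dual LP is:
  minimize  12y1 + 11y2 + 20y3 + 44y4
  subject to:
    y1 + y3 + 3y4 >= 1
    y2 + 2y3 + 4y4 >= 6
    y1, y2, y3, y4 >= 0

Solving the primal: x* = (0, 10).
  primal value c^T x* = 60.
Solving the dual: y* = (0, 0, 3, 0).
  dual value b^T y* = 60.
Strong duality: c^T x* = b^T y*. Confirmed.

60


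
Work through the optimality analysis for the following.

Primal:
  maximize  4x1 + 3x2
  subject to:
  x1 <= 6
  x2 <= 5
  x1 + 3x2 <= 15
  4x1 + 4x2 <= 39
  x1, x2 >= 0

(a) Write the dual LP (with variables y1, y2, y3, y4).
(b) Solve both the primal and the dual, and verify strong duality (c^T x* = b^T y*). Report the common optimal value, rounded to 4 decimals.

The standard primal-dual pair for 'max c^T x s.t. A x <= b, x >= 0' is:
  Dual:  min b^T y  s.t.  A^T y >= c,  y >= 0.

So the dual LP is:
  minimize  6y1 + 5y2 + 15y3 + 39y4
  subject to:
    y1 + y3 + 4y4 >= 4
    y2 + 3y3 + 4y4 >= 3
    y1, y2, y3, y4 >= 0

Solving the primal: x* = (6, 3).
  primal value c^T x* = 33.
Solving the dual: y* = (3, 0, 1, 0).
  dual value b^T y* = 33.
Strong duality: c^T x* = b^T y*. Confirmed.

33


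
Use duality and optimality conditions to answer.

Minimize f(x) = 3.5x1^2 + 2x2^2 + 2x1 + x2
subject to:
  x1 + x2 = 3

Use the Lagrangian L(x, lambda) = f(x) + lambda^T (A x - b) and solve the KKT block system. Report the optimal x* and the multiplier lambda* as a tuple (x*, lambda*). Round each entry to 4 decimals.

Form the Lagrangian:
  L(x, lambda) = (1/2) x^T Q x + c^T x + lambda^T (A x - b)
Stationarity (grad_x L = 0): Q x + c + A^T lambda = 0.
Primal feasibility: A x = b.

This gives the KKT block system:
  [ Q   A^T ] [ x     ]   [-c ]
  [ A    0  ] [ lambda ] = [ b ]

Solving the linear system:
  x*      = (1, 2)
  lambda* = (-9)
  f(x*)   = 15.5

x* = (1, 2), lambda* = (-9)


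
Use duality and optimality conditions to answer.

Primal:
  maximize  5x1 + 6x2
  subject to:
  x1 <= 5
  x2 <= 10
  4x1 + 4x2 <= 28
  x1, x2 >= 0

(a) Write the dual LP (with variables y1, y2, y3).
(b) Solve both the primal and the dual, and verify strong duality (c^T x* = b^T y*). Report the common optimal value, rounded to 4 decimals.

The standard primal-dual pair for 'max c^T x s.t. A x <= b, x >= 0' is:
  Dual:  min b^T y  s.t.  A^T y >= c,  y >= 0.

So the dual LP is:
  minimize  5y1 + 10y2 + 28y3
  subject to:
    y1 + 4y3 >= 5
    y2 + 4y3 >= 6
    y1, y2, y3 >= 0

Solving the primal: x* = (0, 7).
  primal value c^T x* = 42.
Solving the dual: y* = (0, 0, 1.5).
  dual value b^T y* = 42.
Strong duality: c^T x* = b^T y*. Confirmed.

42


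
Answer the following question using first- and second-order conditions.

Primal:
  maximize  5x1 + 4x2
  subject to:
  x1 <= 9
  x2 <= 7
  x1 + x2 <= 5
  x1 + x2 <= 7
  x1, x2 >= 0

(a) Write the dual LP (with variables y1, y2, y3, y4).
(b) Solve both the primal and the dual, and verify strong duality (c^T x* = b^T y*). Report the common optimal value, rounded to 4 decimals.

The standard primal-dual pair for 'max c^T x s.t. A x <= b, x >= 0' is:
  Dual:  min b^T y  s.t.  A^T y >= c,  y >= 0.

So the dual LP is:
  minimize  9y1 + 7y2 + 5y3 + 7y4
  subject to:
    y1 + y3 + y4 >= 5
    y2 + y3 + y4 >= 4
    y1, y2, y3, y4 >= 0

Solving the primal: x* = (5, 0).
  primal value c^T x* = 25.
Solving the dual: y* = (0, 0, 5, 0).
  dual value b^T y* = 25.
Strong duality: c^T x* = b^T y*. Confirmed.

25


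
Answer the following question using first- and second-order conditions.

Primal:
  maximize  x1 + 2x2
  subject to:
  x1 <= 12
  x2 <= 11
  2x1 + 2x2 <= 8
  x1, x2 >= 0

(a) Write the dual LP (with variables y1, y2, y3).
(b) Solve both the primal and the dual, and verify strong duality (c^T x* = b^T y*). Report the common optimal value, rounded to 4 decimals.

The standard primal-dual pair for 'max c^T x s.t. A x <= b, x >= 0' is:
  Dual:  min b^T y  s.t.  A^T y >= c,  y >= 0.

So the dual LP is:
  minimize  12y1 + 11y2 + 8y3
  subject to:
    y1 + 2y3 >= 1
    y2 + 2y3 >= 2
    y1, y2, y3 >= 0

Solving the primal: x* = (0, 4).
  primal value c^T x* = 8.
Solving the dual: y* = (0, 0, 1).
  dual value b^T y* = 8.
Strong duality: c^T x* = b^T y*. Confirmed.

8


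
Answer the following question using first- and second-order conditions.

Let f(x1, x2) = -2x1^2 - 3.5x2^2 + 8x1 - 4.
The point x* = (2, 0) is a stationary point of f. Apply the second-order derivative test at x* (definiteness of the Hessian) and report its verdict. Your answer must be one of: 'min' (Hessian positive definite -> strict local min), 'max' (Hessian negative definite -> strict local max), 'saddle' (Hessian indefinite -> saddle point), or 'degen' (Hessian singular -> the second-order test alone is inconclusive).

Compute the Hessian H = grad^2 f:
  H = [[-4, 0], [0, -7]]
Verify stationarity: grad f(x*) = H x* + g = (0, 0).
Eigenvalues of H: -7, -4.
Both eigenvalues < 0, so H is negative definite -> x* is a strict local max.

max


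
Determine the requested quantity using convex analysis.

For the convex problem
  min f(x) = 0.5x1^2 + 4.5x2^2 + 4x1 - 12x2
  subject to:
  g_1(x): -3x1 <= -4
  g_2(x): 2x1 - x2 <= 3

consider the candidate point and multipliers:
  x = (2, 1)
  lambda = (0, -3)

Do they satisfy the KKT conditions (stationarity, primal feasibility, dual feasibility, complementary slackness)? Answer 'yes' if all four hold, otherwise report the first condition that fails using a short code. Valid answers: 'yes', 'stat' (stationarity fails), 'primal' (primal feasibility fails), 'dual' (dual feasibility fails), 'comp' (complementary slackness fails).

Gradient of f: grad f(x) = Q x + c = (6, -3)
Constraint values g_i(x) = a_i^T x - b_i:
  g_1((2, 1)) = -2
  g_2((2, 1)) = 0
Stationarity residual: grad f(x) + sum_i lambda_i a_i = (0, 0)
  -> stationarity OK
Primal feasibility (all g_i <= 0): OK
Dual feasibility (all lambda_i >= 0): FAILS
Complementary slackness (lambda_i * g_i(x) = 0 for all i): OK

Verdict: the first failing condition is dual_feasibility -> dual.

dual


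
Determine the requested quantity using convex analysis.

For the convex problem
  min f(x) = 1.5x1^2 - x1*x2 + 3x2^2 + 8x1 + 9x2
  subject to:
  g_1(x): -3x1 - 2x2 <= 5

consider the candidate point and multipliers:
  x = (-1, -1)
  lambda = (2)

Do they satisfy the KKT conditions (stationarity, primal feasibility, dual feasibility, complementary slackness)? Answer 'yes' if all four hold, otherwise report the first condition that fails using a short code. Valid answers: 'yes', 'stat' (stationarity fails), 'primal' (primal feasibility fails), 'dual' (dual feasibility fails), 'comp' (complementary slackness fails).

Gradient of f: grad f(x) = Q x + c = (6, 4)
Constraint values g_i(x) = a_i^T x - b_i:
  g_1((-1, -1)) = 0
Stationarity residual: grad f(x) + sum_i lambda_i a_i = (0, 0)
  -> stationarity OK
Primal feasibility (all g_i <= 0): OK
Dual feasibility (all lambda_i >= 0): OK
Complementary slackness (lambda_i * g_i(x) = 0 for all i): OK

Verdict: yes, KKT holds.

yes


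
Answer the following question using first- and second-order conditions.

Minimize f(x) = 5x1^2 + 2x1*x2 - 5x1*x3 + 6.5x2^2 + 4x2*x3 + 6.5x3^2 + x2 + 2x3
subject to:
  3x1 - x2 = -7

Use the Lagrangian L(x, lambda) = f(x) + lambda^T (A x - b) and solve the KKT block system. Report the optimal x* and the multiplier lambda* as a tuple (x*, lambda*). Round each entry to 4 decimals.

Form the Lagrangian:
  L(x, lambda) = (1/2) x^T Q x + c^T x + lambda^T (A x - b)
Stationarity (grad_x L = 0): Q x + c + A^T lambda = 0.
Primal feasibility: A x = b.

This gives the KKT block system:
  [ Q   A^T ] [ x     ]   [-c ]
  [ A    0  ] [ lambda ] = [ b ]

Solving the linear system:
  x*      = (-2.025, 0.9249, -1.2173)
  lambda* = (4.1047)
  f(x*)   = 13.6115

x* = (-2.025, 0.9249, -1.2173), lambda* = (4.1047)


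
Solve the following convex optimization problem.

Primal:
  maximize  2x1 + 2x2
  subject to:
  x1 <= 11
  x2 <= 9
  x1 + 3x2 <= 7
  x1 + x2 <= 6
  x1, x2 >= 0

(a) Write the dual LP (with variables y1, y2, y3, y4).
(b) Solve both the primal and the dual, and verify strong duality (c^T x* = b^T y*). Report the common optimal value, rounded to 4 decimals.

The standard primal-dual pair for 'max c^T x s.t. A x <= b, x >= 0' is:
  Dual:  min b^T y  s.t.  A^T y >= c,  y >= 0.

So the dual LP is:
  minimize  11y1 + 9y2 + 7y3 + 6y4
  subject to:
    y1 + y3 + y4 >= 2
    y2 + 3y3 + y4 >= 2
    y1, y2, y3, y4 >= 0

Solving the primal: x* = (6, 0).
  primal value c^T x* = 12.
Solving the dual: y* = (0, 0, 0, 2).
  dual value b^T y* = 12.
Strong duality: c^T x* = b^T y*. Confirmed.

12


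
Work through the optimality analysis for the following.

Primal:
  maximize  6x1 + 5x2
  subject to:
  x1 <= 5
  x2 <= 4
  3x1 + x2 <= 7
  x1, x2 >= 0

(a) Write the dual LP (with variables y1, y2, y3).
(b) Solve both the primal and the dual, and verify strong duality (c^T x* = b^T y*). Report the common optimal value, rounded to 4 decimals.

The standard primal-dual pair for 'max c^T x s.t. A x <= b, x >= 0' is:
  Dual:  min b^T y  s.t.  A^T y >= c,  y >= 0.

So the dual LP is:
  minimize  5y1 + 4y2 + 7y3
  subject to:
    y1 + 3y3 >= 6
    y2 + y3 >= 5
    y1, y2, y3 >= 0

Solving the primal: x* = (1, 4).
  primal value c^T x* = 26.
Solving the dual: y* = (0, 3, 2).
  dual value b^T y* = 26.
Strong duality: c^T x* = b^T y*. Confirmed.

26


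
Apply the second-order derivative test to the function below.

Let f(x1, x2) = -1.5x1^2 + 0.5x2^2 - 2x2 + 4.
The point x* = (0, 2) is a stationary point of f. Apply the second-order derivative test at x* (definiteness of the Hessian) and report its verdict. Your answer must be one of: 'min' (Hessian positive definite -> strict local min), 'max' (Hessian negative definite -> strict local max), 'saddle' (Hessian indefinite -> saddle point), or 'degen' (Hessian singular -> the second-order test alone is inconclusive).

Compute the Hessian H = grad^2 f:
  H = [[-3, 0], [0, 1]]
Verify stationarity: grad f(x*) = H x* + g = (0, 0).
Eigenvalues of H: -3, 1.
Eigenvalues have mixed signs, so H is indefinite -> x* is a saddle point.

saddle


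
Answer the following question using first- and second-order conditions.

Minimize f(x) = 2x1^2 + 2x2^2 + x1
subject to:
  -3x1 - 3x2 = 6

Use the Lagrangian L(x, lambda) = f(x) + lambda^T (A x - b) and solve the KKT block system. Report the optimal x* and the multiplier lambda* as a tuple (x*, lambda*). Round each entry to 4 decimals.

Form the Lagrangian:
  L(x, lambda) = (1/2) x^T Q x + c^T x + lambda^T (A x - b)
Stationarity (grad_x L = 0): Q x + c + A^T lambda = 0.
Primal feasibility: A x = b.

This gives the KKT block system:
  [ Q   A^T ] [ x     ]   [-c ]
  [ A    0  ] [ lambda ] = [ b ]

Solving the linear system:
  x*      = (-1.125, -0.875)
  lambda* = (-1.1667)
  f(x*)   = 2.9375

x* = (-1.125, -0.875), lambda* = (-1.1667)


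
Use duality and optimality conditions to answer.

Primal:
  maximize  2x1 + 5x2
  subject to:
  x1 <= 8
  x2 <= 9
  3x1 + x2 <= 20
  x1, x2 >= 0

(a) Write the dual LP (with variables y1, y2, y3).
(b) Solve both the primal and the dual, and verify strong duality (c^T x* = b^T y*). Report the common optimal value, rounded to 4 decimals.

The standard primal-dual pair for 'max c^T x s.t. A x <= b, x >= 0' is:
  Dual:  min b^T y  s.t.  A^T y >= c,  y >= 0.

So the dual LP is:
  minimize  8y1 + 9y2 + 20y3
  subject to:
    y1 + 3y3 >= 2
    y2 + y3 >= 5
    y1, y2, y3 >= 0

Solving the primal: x* = (3.6667, 9).
  primal value c^T x* = 52.3333.
Solving the dual: y* = (0, 4.3333, 0.6667).
  dual value b^T y* = 52.3333.
Strong duality: c^T x* = b^T y*. Confirmed.

52.3333


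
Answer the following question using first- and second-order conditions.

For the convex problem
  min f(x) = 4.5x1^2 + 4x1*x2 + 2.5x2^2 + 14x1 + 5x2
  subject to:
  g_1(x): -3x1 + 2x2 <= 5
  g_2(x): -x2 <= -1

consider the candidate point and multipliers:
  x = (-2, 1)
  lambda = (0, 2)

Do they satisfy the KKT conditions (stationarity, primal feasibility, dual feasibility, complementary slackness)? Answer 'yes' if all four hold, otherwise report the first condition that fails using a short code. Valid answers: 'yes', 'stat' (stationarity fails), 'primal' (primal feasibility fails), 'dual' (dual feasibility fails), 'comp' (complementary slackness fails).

Gradient of f: grad f(x) = Q x + c = (0, 2)
Constraint values g_i(x) = a_i^T x - b_i:
  g_1((-2, 1)) = 3
  g_2((-2, 1)) = 0
Stationarity residual: grad f(x) + sum_i lambda_i a_i = (0, 0)
  -> stationarity OK
Primal feasibility (all g_i <= 0): FAILS
Dual feasibility (all lambda_i >= 0): OK
Complementary slackness (lambda_i * g_i(x) = 0 for all i): OK

Verdict: the first failing condition is primal_feasibility -> primal.

primal


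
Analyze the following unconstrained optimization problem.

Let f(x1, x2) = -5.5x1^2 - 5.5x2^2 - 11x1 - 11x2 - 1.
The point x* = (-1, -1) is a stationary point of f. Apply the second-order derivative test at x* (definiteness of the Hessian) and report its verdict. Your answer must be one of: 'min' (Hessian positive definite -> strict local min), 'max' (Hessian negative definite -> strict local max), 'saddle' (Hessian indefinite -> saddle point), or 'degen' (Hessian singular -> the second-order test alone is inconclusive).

Compute the Hessian H = grad^2 f:
  H = [[-11, 0], [0, -11]]
Verify stationarity: grad f(x*) = H x* + g = (0, 0).
Eigenvalues of H: -11, -11.
Both eigenvalues < 0, so H is negative definite -> x* is a strict local max.

max


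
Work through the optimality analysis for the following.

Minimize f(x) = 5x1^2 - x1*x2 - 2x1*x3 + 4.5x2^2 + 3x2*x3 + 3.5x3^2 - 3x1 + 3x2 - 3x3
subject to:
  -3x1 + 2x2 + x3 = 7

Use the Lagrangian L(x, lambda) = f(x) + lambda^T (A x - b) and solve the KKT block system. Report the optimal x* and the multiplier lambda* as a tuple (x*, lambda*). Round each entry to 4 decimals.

Form the Lagrangian:
  L(x, lambda) = (1/2) x^T Q x + c^T x + lambda^T (A x - b)
Stationarity (grad_x L = 0): Q x + c + A^T lambda = 0.
Primal feasibility: A x = b.

This gives the KKT block system:
  [ Q   A^T ] [ x     ]   [-c ]
  [ A    0  ] [ lambda ] = [ b ]

Solving the linear system:
  x*      = (-1.576, 0.8288, 0.6144)
  lambda* = (-6.9392)
  f(x*)   = 26.9728

x* = (-1.576, 0.8288, 0.6144), lambda* = (-6.9392)


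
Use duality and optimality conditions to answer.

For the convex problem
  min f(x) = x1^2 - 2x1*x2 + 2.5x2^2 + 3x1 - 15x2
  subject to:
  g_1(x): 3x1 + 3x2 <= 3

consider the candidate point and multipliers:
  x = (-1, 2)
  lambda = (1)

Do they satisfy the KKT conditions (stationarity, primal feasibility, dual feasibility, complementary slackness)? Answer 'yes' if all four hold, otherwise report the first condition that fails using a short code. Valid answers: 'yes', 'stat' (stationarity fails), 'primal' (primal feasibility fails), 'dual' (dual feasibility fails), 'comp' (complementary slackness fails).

Gradient of f: grad f(x) = Q x + c = (-3, -3)
Constraint values g_i(x) = a_i^T x - b_i:
  g_1((-1, 2)) = 0
Stationarity residual: grad f(x) + sum_i lambda_i a_i = (0, 0)
  -> stationarity OK
Primal feasibility (all g_i <= 0): OK
Dual feasibility (all lambda_i >= 0): OK
Complementary slackness (lambda_i * g_i(x) = 0 for all i): OK

Verdict: yes, KKT holds.

yes


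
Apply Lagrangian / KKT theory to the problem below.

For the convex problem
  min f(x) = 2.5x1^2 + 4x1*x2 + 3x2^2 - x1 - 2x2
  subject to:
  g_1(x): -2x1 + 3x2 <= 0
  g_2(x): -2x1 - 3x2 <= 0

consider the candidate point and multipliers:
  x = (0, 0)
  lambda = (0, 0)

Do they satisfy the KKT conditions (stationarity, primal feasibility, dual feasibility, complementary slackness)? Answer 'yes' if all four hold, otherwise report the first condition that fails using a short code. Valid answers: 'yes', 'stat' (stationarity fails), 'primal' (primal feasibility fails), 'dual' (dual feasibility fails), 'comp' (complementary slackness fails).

Gradient of f: grad f(x) = Q x + c = (-1, -2)
Constraint values g_i(x) = a_i^T x - b_i:
  g_1((0, 0)) = 0
  g_2((0, 0)) = 0
Stationarity residual: grad f(x) + sum_i lambda_i a_i = (-1, -2)
  -> stationarity FAILS
Primal feasibility (all g_i <= 0): OK
Dual feasibility (all lambda_i >= 0): OK
Complementary slackness (lambda_i * g_i(x) = 0 for all i): OK

Verdict: the first failing condition is stationarity -> stat.

stat


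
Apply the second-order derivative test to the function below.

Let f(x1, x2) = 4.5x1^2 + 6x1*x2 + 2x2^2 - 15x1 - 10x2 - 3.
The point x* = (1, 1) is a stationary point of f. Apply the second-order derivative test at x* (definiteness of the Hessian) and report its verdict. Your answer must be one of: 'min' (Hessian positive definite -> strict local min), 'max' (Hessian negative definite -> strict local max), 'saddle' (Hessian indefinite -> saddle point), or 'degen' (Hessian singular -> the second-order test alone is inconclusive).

Compute the Hessian H = grad^2 f:
  H = [[9, 6], [6, 4]]
Verify stationarity: grad f(x*) = H x* + g = (0, 0).
Eigenvalues of H: 0, 13.
H has a zero eigenvalue (singular; positive semidefinite but not definite), so H is neither positive definite, negative definite, nor indefinite. The second-order test alone is inconclusive -> degen.
(Indeed, f is constant along the null direction of H through x*, so x* is not a strict local extremum.)

degen


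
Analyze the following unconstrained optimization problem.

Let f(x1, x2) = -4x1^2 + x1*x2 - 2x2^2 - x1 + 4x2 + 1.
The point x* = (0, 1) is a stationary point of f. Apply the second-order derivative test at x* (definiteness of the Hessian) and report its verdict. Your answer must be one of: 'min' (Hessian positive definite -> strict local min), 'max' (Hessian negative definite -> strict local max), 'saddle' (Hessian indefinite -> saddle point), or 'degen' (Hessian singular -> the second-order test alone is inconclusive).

Compute the Hessian H = grad^2 f:
  H = [[-8, 1], [1, -4]]
Verify stationarity: grad f(x*) = H x* + g = (0, 0).
Eigenvalues of H: -8.2361, -3.7639.
Both eigenvalues < 0, so H is negative definite -> x* is a strict local max.

max


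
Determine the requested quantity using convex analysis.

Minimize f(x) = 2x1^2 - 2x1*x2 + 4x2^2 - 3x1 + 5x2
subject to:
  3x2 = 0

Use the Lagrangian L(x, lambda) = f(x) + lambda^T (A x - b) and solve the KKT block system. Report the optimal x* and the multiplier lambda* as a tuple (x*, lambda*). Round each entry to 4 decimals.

Form the Lagrangian:
  L(x, lambda) = (1/2) x^T Q x + c^T x + lambda^T (A x - b)
Stationarity (grad_x L = 0): Q x + c + A^T lambda = 0.
Primal feasibility: A x = b.

This gives the KKT block system:
  [ Q   A^T ] [ x     ]   [-c ]
  [ A    0  ] [ lambda ] = [ b ]

Solving the linear system:
  x*      = (0.75, 0)
  lambda* = (-1.1667)
  f(x*)   = -1.125

x* = (0.75, 0), lambda* = (-1.1667)


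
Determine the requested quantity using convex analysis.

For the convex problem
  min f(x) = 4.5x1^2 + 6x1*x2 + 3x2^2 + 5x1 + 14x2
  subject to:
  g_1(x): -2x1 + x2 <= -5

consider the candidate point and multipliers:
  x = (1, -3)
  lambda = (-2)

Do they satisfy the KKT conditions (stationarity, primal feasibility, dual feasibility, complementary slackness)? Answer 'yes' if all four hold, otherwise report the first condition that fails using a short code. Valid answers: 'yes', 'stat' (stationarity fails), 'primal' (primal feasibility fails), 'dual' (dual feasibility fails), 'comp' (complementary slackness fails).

Gradient of f: grad f(x) = Q x + c = (-4, 2)
Constraint values g_i(x) = a_i^T x - b_i:
  g_1((1, -3)) = 0
Stationarity residual: grad f(x) + sum_i lambda_i a_i = (0, 0)
  -> stationarity OK
Primal feasibility (all g_i <= 0): OK
Dual feasibility (all lambda_i >= 0): FAILS
Complementary slackness (lambda_i * g_i(x) = 0 for all i): OK

Verdict: the first failing condition is dual_feasibility -> dual.

dual


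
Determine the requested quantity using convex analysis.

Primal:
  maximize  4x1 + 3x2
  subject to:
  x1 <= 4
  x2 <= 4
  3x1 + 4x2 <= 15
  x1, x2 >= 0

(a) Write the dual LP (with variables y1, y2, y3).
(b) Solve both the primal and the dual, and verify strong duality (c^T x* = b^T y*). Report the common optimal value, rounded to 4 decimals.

The standard primal-dual pair for 'max c^T x s.t. A x <= b, x >= 0' is:
  Dual:  min b^T y  s.t.  A^T y >= c,  y >= 0.

So the dual LP is:
  minimize  4y1 + 4y2 + 15y3
  subject to:
    y1 + 3y3 >= 4
    y2 + 4y3 >= 3
    y1, y2, y3 >= 0

Solving the primal: x* = (4, 0.75).
  primal value c^T x* = 18.25.
Solving the dual: y* = (1.75, 0, 0.75).
  dual value b^T y* = 18.25.
Strong duality: c^T x* = b^T y*. Confirmed.

18.25


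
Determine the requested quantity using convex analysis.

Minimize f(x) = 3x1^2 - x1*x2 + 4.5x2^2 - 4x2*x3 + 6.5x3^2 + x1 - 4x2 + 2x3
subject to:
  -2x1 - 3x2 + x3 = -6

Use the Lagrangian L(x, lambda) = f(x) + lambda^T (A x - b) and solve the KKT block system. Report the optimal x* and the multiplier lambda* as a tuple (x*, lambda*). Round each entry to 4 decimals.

Form the Lagrangian:
  L(x, lambda) = (1/2) x^T Q x + c^T x + lambda^T (A x - b)
Stationarity (grad_x L = 0): Q x + c + A^T lambda = 0.
Primal feasibility: A x = b.

This gives the KKT block system:
  [ Q   A^T ] [ x     ]   [-c ]
  [ A    0  ] [ lambda ] = [ b ]

Solving the linear system:
  x*      = (0.9091, 1.4242, 0.0909)
  lambda* = (2.5152)
  f(x*)   = 5.2424

x* = (0.9091, 1.4242, 0.0909), lambda* = (2.5152)


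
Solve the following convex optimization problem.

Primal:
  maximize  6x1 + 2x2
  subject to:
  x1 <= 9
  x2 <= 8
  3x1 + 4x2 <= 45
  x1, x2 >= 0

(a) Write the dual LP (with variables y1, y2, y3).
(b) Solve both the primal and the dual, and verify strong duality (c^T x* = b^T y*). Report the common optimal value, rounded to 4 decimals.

The standard primal-dual pair for 'max c^T x s.t. A x <= b, x >= 0' is:
  Dual:  min b^T y  s.t.  A^T y >= c,  y >= 0.

So the dual LP is:
  minimize  9y1 + 8y2 + 45y3
  subject to:
    y1 + 3y3 >= 6
    y2 + 4y3 >= 2
    y1, y2, y3 >= 0

Solving the primal: x* = (9, 4.5).
  primal value c^T x* = 63.
Solving the dual: y* = (4.5, 0, 0.5).
  dual value b^T y* = 63.
Strong duality: c^T x* = b^T y*. Confirmed.

63


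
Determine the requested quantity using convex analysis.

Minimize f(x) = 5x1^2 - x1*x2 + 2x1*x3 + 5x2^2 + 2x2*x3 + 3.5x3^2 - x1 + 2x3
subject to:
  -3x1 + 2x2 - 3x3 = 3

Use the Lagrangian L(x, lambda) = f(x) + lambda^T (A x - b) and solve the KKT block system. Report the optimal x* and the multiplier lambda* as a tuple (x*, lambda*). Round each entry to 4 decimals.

Form the Lagrangian:
  L(x, lambda) = (1/2) x^T Q x + c^T x + lambda^T (A x - b)
Stationarity (grad_x L = 0): Q x + c + A^T lambda = 0.
Primal feasibility: A x = b.

This gives the KKT block system:
  [ Q   A^T ] [ x     ]   [-c ]
  [ A    0  ] [ lambda ] = [ b ]

Solving the linear system:
  x*      = (0.0135, 0.3434, -0.7845)
  lambda* = (-0.9259)
  f(x*)   = 0.5976

x* = (0.0135, 0.3434, -0.7845), lambda* = (-0.9259)


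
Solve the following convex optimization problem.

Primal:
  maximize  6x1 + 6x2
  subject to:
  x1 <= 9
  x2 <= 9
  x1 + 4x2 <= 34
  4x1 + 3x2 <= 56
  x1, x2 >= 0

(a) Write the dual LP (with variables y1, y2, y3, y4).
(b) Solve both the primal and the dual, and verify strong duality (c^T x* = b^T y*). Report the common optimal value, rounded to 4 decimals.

The standard primal-dual pair for 'max c^T x s.t. A x <= b, x >= 0' is:
  Dual:  min b^T y  s.t.  A^T y >= c,  y >= 0.

So the dual LP is:
  minimize  9y1 + 9y2 + 34y3 + 56y4
  subject to:
    y1 + y3 + 4y4 >= 6
    y2 + 4y3 + 3y4 >= 6
    y1, y2, y3, y4 >= 0

Solving the primal: x* = (9, 6.25).
  primal value c^T x* = 91.5.
Solving the dual: y* = (4.5, 0, 1.5, 0).
  dual value b^T y* = 91.5.
Strong duality: c^T x* = b^T y*. Confirmed.

91.5


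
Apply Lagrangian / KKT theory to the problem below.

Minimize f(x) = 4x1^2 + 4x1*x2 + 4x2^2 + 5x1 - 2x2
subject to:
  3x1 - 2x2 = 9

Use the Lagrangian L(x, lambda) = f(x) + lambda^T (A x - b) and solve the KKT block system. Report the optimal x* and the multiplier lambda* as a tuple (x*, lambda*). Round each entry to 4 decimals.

Form the Lagrangian:
  L(x, lambda) = (1/2) x^T Q x + c^T x + lambda^T (A x - b)
Stationarity (grad_x L = 0): Q x + c + A^T lambda = 0.
Primal feasibility: A x = b.

This gives the KKT block system:
  [ Q   A^T ] [ x     ]   [-c ]
  [ A    0  ] [ lambda ] = [ b ]

Solving the linear system:
  x*      = (1.8421, -1.7368)
  lambda* = (-4.2632)
  f(x*)   = 25.5263

x* = (1.8421, -1.7368), lambda* = (-4.2632)


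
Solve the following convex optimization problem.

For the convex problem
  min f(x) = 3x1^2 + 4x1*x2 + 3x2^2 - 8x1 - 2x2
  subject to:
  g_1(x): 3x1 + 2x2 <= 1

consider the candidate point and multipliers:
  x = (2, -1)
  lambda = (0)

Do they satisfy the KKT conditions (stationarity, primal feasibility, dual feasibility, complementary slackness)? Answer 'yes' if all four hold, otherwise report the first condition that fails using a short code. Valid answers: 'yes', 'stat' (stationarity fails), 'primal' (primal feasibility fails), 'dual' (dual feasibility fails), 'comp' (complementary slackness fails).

Gradient of f: grad f(x) = Q x + c = (0, 0)
Constraint values g_i(x) = a_i^T x - b_i:
  g_1((2, -1)) = 3
Stationarity residual: grad f(x) + sum_i lambda_i a_i = (0, 0)
  -> stationarity OK
Primal feasibility (all g_i <= 0): FAILS
Dual feasibility (all lambda_i >= 0): OK
Complementary slackness (lambda_i * g_i(x) = 0 for all i): OK

Verdict: the first failing condition is primal_feasibility -> primal.

primal


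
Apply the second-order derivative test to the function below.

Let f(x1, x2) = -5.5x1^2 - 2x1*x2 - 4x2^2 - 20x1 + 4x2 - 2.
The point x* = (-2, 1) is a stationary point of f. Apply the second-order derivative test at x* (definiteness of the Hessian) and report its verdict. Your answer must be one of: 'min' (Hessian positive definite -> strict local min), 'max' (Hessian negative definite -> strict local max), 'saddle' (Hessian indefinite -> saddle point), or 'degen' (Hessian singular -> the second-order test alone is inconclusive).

Compute the Hessian H = grad^2 f:
  H = [[-11, -2], [-2, -8]]
Verify stationarity: grad f(x*) = H x* + g = (0, 0).
Eigenvalues of H: -12, -7.
Both eigenvalues < 0, so H is negative definite -> x* is a strict local max.

max


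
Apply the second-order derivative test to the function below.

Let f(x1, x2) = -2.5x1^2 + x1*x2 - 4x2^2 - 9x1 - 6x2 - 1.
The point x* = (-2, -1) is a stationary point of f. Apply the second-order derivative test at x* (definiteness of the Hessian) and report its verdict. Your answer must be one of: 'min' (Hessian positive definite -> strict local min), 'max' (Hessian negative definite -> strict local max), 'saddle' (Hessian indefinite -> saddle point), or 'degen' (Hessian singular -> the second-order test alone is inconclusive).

Compute the Hessian H = grad^2 f:
  H = [[-5, 1], [1, -8]]
Verify stationarity: grad f(x*) = H x* + g = (0, 0).
Eigenvalues of H: -8.3028, -4.6972.
Both eigenvalues < 0, so H is negative definite -> x* is a strict local max.

max


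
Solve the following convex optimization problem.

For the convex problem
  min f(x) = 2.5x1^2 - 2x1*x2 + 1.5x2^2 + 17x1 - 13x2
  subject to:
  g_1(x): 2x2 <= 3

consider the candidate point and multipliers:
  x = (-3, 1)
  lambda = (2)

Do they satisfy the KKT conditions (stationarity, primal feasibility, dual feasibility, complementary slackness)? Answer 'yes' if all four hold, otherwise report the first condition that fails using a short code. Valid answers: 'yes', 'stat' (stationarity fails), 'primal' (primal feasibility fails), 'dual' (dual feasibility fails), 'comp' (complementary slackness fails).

Gradient of f: grad f(x) = Q x + c = (0, -4)
Constraint values g_i(x) = a_i^T x - b_i:
  g_1((-3, 1)) = -1
Stationarity residual: grad f(x) + sum_i lambda_i a_i = (0, 0)
  -> stationarity OK
Primal feasibility (all g_i <= 0): OK
Dual feasibility (all lambda_i >= 0): OK
Complementary slackness (lambda_i * g_i(x) = 0 for all i): FAILS

Verdict: the first failing condition is complementary_slackness -> comp.

comp


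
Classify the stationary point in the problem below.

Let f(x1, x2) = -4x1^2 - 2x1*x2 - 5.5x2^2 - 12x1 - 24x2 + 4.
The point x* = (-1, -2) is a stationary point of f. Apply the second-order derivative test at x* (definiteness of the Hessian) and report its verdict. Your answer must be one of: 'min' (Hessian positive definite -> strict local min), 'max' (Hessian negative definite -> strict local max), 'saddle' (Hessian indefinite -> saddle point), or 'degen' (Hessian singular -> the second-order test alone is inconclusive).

Compute the Hessian H = grad^2 f:
  H = [[-8, -2], [-2, -11]]
Verify stationarity: grad f(x*) = H x* + g = (0, 0).
Eigenvalues of H: -12, -7.
Both eigenvalues < 0, so H is negative definite -> x* is a strict local max.

max


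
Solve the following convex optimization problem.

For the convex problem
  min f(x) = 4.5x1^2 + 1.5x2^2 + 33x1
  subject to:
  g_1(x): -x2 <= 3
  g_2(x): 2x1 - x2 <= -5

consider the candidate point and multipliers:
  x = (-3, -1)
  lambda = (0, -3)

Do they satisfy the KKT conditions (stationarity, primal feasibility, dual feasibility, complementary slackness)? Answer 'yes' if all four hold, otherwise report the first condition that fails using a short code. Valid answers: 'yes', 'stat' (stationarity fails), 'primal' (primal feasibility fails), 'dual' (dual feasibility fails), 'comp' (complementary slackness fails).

Gradient of f: grad f(x) = Q x + c = (6, -3)
Constraint values g_i(x) = a_i^T x - b_i:
  g_1((-3, -1)) = -2
  g_2((-3, -1)) = 0
Stationarity residual: grad f(x) + sum_i lambda_i a_i = (0, 0)
  -> stationarity OK
Primal feasibility (all g_i <= 0): OK
Dual feasibility (all lambda_i >= 0): FAILS
Complementary slackness (lambda_i * g_i(x) = 0 for all i): OK

Verdict: the first failing condition is dual_feasibility -> dual.

dual


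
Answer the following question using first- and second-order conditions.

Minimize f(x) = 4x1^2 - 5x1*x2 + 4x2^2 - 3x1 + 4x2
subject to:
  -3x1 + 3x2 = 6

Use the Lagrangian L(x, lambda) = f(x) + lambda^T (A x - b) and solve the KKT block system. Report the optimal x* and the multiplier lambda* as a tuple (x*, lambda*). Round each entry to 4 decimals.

Form the Lagrangian:
  L(x, lambda) = (1/2) x^T Q x + c^T x + lambda^T (A x - b)
Stationarity (grad_x L = 0): Q x + c + A^T lambda = 0.
Primal feasibility: A x = b.

This gives the KKT block system:
  [ Q   A^T ] [ x     ]   [-c ]
  [ A    0  ] [ lambda ] = [ b ]

Solving the linear system:
  x*      = (-1.1667, 0.8333)
  lambda* = (-5.5)
  f(x*)   = 19.9167

x* = (-1.1667, 0.8333), lambda* = (-5.5)


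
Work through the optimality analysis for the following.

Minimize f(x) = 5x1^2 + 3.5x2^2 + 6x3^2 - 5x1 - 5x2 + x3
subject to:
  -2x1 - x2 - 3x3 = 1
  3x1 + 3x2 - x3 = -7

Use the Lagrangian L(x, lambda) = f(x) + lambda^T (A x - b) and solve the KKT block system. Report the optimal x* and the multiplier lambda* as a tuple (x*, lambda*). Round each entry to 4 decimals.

Form the Lagrangian:
  L(x, lambda) = (1/2) x^T Q x + c^T x + lambda^T (A x - b)
Stationarity (grad_x L = 0): Q x + c + A^T lambda = 0.
Primal feasibility: A x = b.

This gives the KKT block system:
  [ Q   A^T ] [ x     ]   [-c ]
  [ A    0  ] [ lambda ] = [ b ]

Solving the linear system:
  x*      = (-0.8031, -1.3166, 0.6409)
  lambda* = (1.1857, 5.134)
  f(x*)   = 22.9959

x* = (-0.8031, -1.3166, 0.6409), lambda* = (1.1857, 5.134)


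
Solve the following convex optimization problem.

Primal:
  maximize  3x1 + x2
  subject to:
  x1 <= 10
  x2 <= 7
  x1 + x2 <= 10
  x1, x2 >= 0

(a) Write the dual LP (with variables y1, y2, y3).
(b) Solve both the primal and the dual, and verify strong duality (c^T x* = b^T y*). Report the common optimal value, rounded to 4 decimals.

The standard primal-dual pair for 'max c^T x s.t. A x <= b, x >= 0' is:
  Dual:  min b^T y  s.t.  A^T y >= c,  y >= 0.

So the dual LP is:
  minimize  10y1 + 7y2 + 10y3
  subject to:
    y1 + y3 >= 3
    y2 + y3 >= 1
    y1, y2, y3 >= 0

Solving the primal: x* = (10, 0).
  primal value c^T x* = 30.
Solving the dual: y* = (2, 0, 1).
  dual value b^T y* = 30.
Strong duality: c^T x* = b^T y*. Confirmed.

30


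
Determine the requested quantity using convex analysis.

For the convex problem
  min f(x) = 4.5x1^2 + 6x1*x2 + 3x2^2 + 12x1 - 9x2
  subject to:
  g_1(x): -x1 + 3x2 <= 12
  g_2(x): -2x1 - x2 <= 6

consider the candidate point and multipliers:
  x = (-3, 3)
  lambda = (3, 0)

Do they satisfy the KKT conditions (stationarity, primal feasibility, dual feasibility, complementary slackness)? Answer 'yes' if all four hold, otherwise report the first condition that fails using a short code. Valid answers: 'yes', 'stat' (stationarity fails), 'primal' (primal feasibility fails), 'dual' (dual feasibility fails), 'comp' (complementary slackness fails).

Gradient of f: grad f(x) = Q x + c = (3, -9)
Constraint values g_i(x) = a_i^T x - b_i:
  g_1((-3, 3)) = 0
  g_2((-3, 3)) = -3
Stationarity residual: grad f(x) + sum_i lambda_i a_i = (0, 0)
  -> stationarity OK
Primal feasibility (all g_i <= 0): OK
Dual feasibility (all lambda_i >= 0): OK
Complementary slackness (lambda_i * g_i(x) = 0 for all i): OK

Verdict: yes, KKT holds.

yes


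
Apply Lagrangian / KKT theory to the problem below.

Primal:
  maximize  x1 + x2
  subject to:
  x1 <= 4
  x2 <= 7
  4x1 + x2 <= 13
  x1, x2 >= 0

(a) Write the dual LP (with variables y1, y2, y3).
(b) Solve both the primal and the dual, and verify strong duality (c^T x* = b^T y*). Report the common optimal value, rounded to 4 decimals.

The standard primal-dual pair for 'max c^T x s.t. A x <= b, x >= 0' is:
  Dual:  min b^T y  s.t.  A^T y >= c,  y >= 0.

So the dual LP is:
  minimize  4y1 + 7y2 + 13y3
  subject to:
    y1 + 4y3 >= 1
    y2 + y3 >= 1
    y1, y2, y3 >= 0

Solving the primal: x* = (1.5, 7).
  primal value c^T x* = 8.5.
Solving the dual: y* = (0, 0.75, 0.25).
  dual value b^T y* = 8.5.
Strong duality: c^T x* = b^T y*. Confirmed.

8.5


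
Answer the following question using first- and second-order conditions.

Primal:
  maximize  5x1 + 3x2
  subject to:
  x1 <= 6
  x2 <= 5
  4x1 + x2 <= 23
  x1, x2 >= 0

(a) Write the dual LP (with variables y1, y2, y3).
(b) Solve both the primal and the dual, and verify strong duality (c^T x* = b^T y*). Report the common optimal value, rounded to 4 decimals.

The standard primal-dual pair for 'max c^T x s.t. A x <= b, x >= 0' is:
  Dual:  min b^T y  s.t.  A^T y >= c,  y >= 0.

So the dual LP is:
  minimize  6y1 + 5y2 + 23y3
  subject to:
    y1 + 4y3 >= 5
    y2 + y3 >= 3
    y1, y2, y3 >= 0

Solving the primal: x* = (4.5, 5).
  primal value c^T x* = 37.5.
Solving the dual: y* = (0, 1.75, 1.25).
  dual value b^T y* = 37.5.
Strong duality: c^T x* = b^T y*. Confirmed.

37.5


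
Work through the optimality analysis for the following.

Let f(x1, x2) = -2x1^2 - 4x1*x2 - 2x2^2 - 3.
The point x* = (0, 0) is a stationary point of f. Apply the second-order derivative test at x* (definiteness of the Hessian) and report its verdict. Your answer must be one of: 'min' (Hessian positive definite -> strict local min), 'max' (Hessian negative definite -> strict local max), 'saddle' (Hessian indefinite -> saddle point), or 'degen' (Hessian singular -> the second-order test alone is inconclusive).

Compute the Hessian H = grad^2 f:
  H = [[-4, -4], [-4, -4]]
Verify stationarity: grad f(x*) = H x* + g = (0, 0).
Eigenvalues of H: -8, 0.
H has a zero eigenvalue (singular; negative semidefinite but not definite), so H is neither positive definite, negative definite, nor indefinite. The second-order test alone is inconclusive -> degen.
(Indeed, f is constant along the null direction of H through x*, so x* is not a strict local extremum.)

degen


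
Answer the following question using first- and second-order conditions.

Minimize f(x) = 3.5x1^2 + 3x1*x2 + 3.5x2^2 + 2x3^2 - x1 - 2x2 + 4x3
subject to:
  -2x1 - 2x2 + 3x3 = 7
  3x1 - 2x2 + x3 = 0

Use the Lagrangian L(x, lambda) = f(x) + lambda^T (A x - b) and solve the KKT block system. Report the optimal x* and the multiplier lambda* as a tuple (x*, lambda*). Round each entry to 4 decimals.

Form the Lagrangian:
  L(x, lambda) = (1/2) x^T Q x + c^T x + lambda^T (A x - b)
Stationarity (grad_x L = 0): Q x + c + A^T lambda = 0.
Primal feasibility: A x = b.

This gives the KKT block system:
  [ Q   A^T ] [ x     ]   [-c ]
  [ A    0  ] [ lambda ] = [ b ]

Solving the linear system:
  x*      = (-0.7634, -0.3494, 1.5915)
  lambda* = (-3.4991, 0.1312)
  f(x*)   = 16.1608

x* = (-0.7634, -0.3494, 1.5915), lambda* = (-3.4991, 0.1312)
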